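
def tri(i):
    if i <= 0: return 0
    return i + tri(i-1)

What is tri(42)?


tri(42)
= 42 + 41 + 40 + 39 + 38 + 37 + 36 + 35 + 34 + 33 + 32 + 31 + 30 + 29 + 28 + 27 + 26 + 25 + 24 + 23 + 22 + 21 + 20 + 19 + 18 + 17 + 16 + 15 + 14 + 13 + 12 + 11 + 10 + 9 + 8 + 7 + 6 + 5 + 4 + 3 + 2 + 1 + tri(0)
= 42 + 41 + 40 + 39 + 38 + 37 + 36 + 35 + 34 + 33 + 32 + 31 + 30 + 29 + 28 + 27 + 26 + 25 + 24 + 23 + 22 + 21 + 20 + 19 + 18 + 17 + 16 + 15 + 14 + 13 + 12 + 11 + 10 + 9 + 8 + 7 + 6 + 5 + 4 + 3 + 2 + 1 + 0
= 903

903


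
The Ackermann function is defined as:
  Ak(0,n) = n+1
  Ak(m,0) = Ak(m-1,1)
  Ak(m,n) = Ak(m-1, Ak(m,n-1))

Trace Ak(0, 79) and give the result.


Ak(0, 79) = 80
Result: Ak(0, 79) = 80

80


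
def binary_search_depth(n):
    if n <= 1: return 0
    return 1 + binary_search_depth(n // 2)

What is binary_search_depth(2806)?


2806 / 2 = 1403
1403 / 2 = 701
701 / 2 = 350
350 / 2 = 175
175 / 2 = 87
87 / 2 = 43
43 / 2 = 21
21 / 2 = 10
10 / 2 = 5
5 / 2 = 2
2 / 2 = 1
Reached 1 after 11 halvings

11


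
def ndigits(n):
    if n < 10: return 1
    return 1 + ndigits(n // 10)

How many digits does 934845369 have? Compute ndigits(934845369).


ndigits(934845369) = 1 + ndigits(93484536)
ndigits(93484536) = 1 + ndigits(9348453)
ndigits(9348453) = 1 + ndigits(934845)
ndigits(934845) = 1 + ndigits(93484)
ndigits(93484) = 1 + ndigits(9348)
ndigits(9348) = 1 + ndigits(934)
ndigits(934) = 1 + ndigits(93)
ndigits(93) = 1 + ndigits(9)
ndigits(9) = 1  (base case: 9 < 10)
Unwinding: 1 + 1 + 1 + 1 + 1 + 1 + 1 + 1 + 1 = 9

9


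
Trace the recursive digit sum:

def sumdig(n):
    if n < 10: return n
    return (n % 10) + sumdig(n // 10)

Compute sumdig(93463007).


sumdig(93463007) = 7 + sumdig(9346300)
sumdig(9346300) = 0 + sumdig(934630)
sumdig(934630) = 0 + sumdig(93463)
sumdig(93463) = 3 + sumdig(9346)
sumdig(9346) = 6 + sumdig(934)
sumdig(934) = 4 + sumdig(93)
sumdig(93) = 3 + sumdig(9)
sumdig(9) = 9  (base case)
Total: 7 + 0 + 0 + 3 + 6 + 4 + 3 + 9 = 32

32


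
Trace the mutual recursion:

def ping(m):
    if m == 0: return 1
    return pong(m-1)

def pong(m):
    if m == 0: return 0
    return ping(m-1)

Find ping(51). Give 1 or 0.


ping(51) = pong(50)
pong(50) = ping(49)
ping(49) = pong(48)
pong(48) = ping(47)
ping(47) = pong(46)
pong(46) = ping(45)
ping(45) = pong(44)
pong(44) = ping(43)
ping(43) = pong(42)
pong(42) = ping(41)
ping(41) = pong(40)
pong(40) = ping(39)
ping(39) = pong(38)
pong(38) = ping(37)
ping(37) = pong(36)
pong(36) = ping(35)
ping(35) = pong(34)
pong(34) = ping(33)
ping(33) = pong(32)
pong(32) = ping(31)
ping(31) = pong(30)
pong(30) = ping(29)
ping(29) = pong(28)
pong(28) = ping(27)
ping(27) = pong(26)
pong(26) = ping(25)
ping(25) = pong(24)
pong(24) = ping(23)
ping(23) = pong(22)
pong(22) = ping(21)
ping(21) = pong(20)
pong(20) = ping(19)
ping(19) = pong(18)
pong(18) = ping(17)
ping(17) = pong(16)
pong(16) = ping(15)
ping(15) = pong(14)
pong(14) = ping(13)
ping(13) = pong(12)
pong(12) = ping(11)
ping(11) = pong(10)
pong(10) = ping(9)
ping(9) = pong(8)
pong(8) = ping(7)
ping(7) = pong(6)
pong(6) = ping(5)
ping(5) = pong(4)
pong(4) = ping(3)
ping(3) = pong(2)
pong(2) = ping(1)
ping(1) = pong(0)
pong(0) = 0  (base case)
Result: 0

0


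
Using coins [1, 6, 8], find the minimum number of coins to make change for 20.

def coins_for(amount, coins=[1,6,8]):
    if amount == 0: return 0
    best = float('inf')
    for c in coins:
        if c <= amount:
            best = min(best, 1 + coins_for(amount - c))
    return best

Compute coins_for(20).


Building up with DP:
coins_for(0) = 0
coins_for(1) = min(1+coins_for(0)=1+0=1) = 1
coins_for(2) = min(1+coins_for(1)=1+1=2) = 2
coins_for(3) = min(1+coins_for(2)=1+2=3) = 3
coins_for(4) = min(1+coins_for(3)=1+3=4) = 4
coins_for(5) = min(1+coins_for(4)=1+4=5) = 5
coins_for(6) = min(1+coins_for(5)=1+5=6, 1+coins_for(0)=1+0=1) = 1
coins_for(7) = min(1+coins_for(6)=1+1=2, 1+coins_for(1)=1+1=2) = 2
coins_for(8) = min(1+coins_for(7)=1+2=3, 1+coins_for(2)=1+2=3, 1+coins_for(0)=1+0=1) = 1
coins_for(9) = min(1+coins_for(8)=1+1=2, 1+coins_for(3)=1+3=4, 1+coins_for(1)=1+1=2) = 2
coins_for(10) = min(1+coins_for(9)=1+2=3, 1+coins_for(4)=1+4=5, 1+coins_for(2)=1+2=3) = 3
coins_for(11) = min(1+coins_for(10)=1+3=4, 1+coins_for(5)=1+5=6, 1+coins_for(3)=1+3=4) = 4
coins_for(12) = min(1+coins_for(11)=1+4=5, 1+coins_for(6)=1+1=2, 1+coins_for(4)=1+4=5) = 2
coins_for(13) = min(1+coins_for(12)=1+2=3, 1+coins_for(7)=1+2=3, 1+coins_for(5)=1+5=6) = 3
coins_for(14) = min(1+coins_for(13)=1+3=4, 1+coins_for(8)=1+1=2, 1+coins_for(6)=1+1=2) = 2
coins_for(15) = min(1+coins_for(14)=1+2=3, 1+coins_for(9)=1+2=3, 1+coins_for(7)=1+2=3) = 3
coins_for(16) = min(1+coins_for(15)=1+3=4, 1+coins_for(10)=1+3=4, 1+coins_for(8)=1+1=2) = 2
coins_for(17) = min(1+coins_for(16)=1+2=3, 1+coins_for(11)=1+4=5, 1+coins_for(9)=1+2=3) = 3
coins_for(18) = min(1+coins_for(17)=1+3=4, 1+coins_for(12)=1+2=3, 1+coins_for(10)=1+3=4) = 3
coins_for(19) = min(1+coins_for(18)=1+3=4, 1+coins_for(13)=1+3=4, 1+coins_for(11)=1+4=5) = 4
coins_for(20) = min(1+coins_for(19)=1+4=5, 1+coins_for(14)=1+2=3, 1+coins_for(12)=1+2=3) = 3

3


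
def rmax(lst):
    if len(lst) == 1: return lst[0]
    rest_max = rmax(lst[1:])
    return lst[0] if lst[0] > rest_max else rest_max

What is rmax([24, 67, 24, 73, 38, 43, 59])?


rmax([24, 67, 24, 73, 38, 43, 59]): compare 24 with rmax([67, 24, 73, 38, 43, 59])
rmax([67, 24, 73, 38, 43, 59]): compare 67 with rmax([24, 73, 38, 43, 59])
rmax([24, 73, 38, 43, 59]): compare 24 with rmax([73, 38, 43, 59])
rmax([73, 38, 43, 59]): compare 73 with rmax([38, 43, 59])
rmax([38, 43, 59]): compare 38 with rmax([43, 59])
rmax([43, 59]): compare 43 with rmax([59])
rmax([59]) = 59  (base case)
Compare 43 with 59 -> 59
Compare 38 with 59 -> 59
Compare 73 with 59 -> 73
Compare 24 with 73 -> 73
Compare 67 with 73 -> 73
Compare 24 with 73 -> 73

73


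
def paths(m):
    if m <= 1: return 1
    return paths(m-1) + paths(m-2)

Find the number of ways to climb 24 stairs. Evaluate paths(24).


Building up from base cases:
paths(0) = 1
paths(1) = 1
paths(2) = paths(1) + paths(0) = 1 + 1 = 2
paths(3) = paths(2) + paths(1) = 2 + 1 = 3
paths(4) = paths(3) + paths(2) = 3 + 2 = 5
paths(5) = paths(4) + paths(3) = 5 + 3 = 8
paths(6) = paths(5) + paths(4) = 8 + 5 = 13
paths(7) = paths(6) + paths(5) = 13 + 8 = 21
paths(8) = paths(7) + paths(6) = 21 + 13 = 34
paths(9) = paths(8) + paths(7) = 34 + 21 = 55
paths(10) = paths(9) + paths(8) = 55 + 34 = 89
paths(11) = paths(10) + paths(9) = 89 + 55 = 144
paths(12) = paths(11) + paths(10) = 144 + 89 = 233
paths(13) = paths(12) + paths(11) = 233 + 144 = 377
paths(14) = paths(13) + paths(12) = 377 + 233 = 610
paths(15) = paths(14) + paths(13) = 610 + 377 = 987
paths(16) = paths(15) + paths(14) = 987 + 610 = 1597
paths(17) = paths(16) + paths(15) = 1597 + 987 = 2584
paths(18) = paths(17) + paths(16) = 2584 + 1597 = 4181
paths(19) = paths(18) + paths(17) = 4181 + 2584 = 6765
paths(20) = paths(19) + paths(18) = 6765 + 4181 = 10946
paths(21) = paths(20) + paths(19) = 10946 + 6765 = 17711
paths(22) = paths(21) + paths(20) = 17711 + 10946 = 28657
paths(23) = paths(22) + paths(21) = 28657 + 17711 = 46368
paths(24) = paths(23) + paths(22) = 46368 + 28657 = 75025

75025


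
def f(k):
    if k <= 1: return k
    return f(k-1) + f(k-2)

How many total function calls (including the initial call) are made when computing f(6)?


Let C(n) = total calls for f(n)
C(0) = 1, C(1) = 1
C(2) = 1 + C(1) + C(0) = 1 + 1 + 1 = 3
C(3) = 1 + C(2) + C(1) = 1 + 3 + 1 = 5
C(4) = 1 + C(3) + C(2) = 1 + 5 + 3 = 9
C(5) = 1 + C(4) + C(3) = 1 + 9 + 5 = 15
C(6) = 1 + C(5) + C(4) = 1 + 15 + 9 = 25

25


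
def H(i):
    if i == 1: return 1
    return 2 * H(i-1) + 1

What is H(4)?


H(4) = 2 * H(3) + 1
H(3) = 2 * H(2) + 1
H(2) = 2 * H(1) + 1
H(1) = 1  (base case)
H(2) = 2 * 1 + 1 = 3
H(3) = 2 * 3 + 1 = 7
H(4) = 2 * 7 + 1 = 15

15


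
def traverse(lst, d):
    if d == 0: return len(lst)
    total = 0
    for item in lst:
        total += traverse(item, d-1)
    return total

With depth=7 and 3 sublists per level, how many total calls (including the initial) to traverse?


At depth 0 (root): 1 call
At depth 1: each of 1 parents calls traverse on 3 children = 3 calls
At depth 2: each of 3 parents calls traverse on 3 children = 9 calls
At depth 3: each of 9 parents calls traverse on 3 children = 27 calls
At depth 4: each of 27 parents calls traverse on 3 children = 81 calls
At depth 5: each of 81 parents calls traverse on 3 children = 243 calls
At depth 6: each of 243 parents calls traverse on 3 children = 729 calls
At depth 7: each of 729 parents calls traverse on 3 children = 2187 calls
Total: 1 + 3 + 9 + 27 + 81 + 243 + 729 + 2187 = 3280

3280


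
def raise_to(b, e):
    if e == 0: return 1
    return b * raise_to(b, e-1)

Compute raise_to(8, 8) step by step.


raise_to(8, 8)
= 8 * raise_to(8, 7)
= 8 * 8 * raise_to(8, 6)
= 8 * 8 * 8 * raise_to(8, 5)
= 8 * 8 * 8 * 8 * raise_to(8, 4)
= 8 * 8 * 8 * 8 * 8 * raise_to(8, 3)
= 8 * 8 * 8 * 8 * 8 * 8 * raise_to(8, 2)
= 8 * 8 * 8 * 8 * 8 * 8 * 8 * raise_to(8, 1)
= 8 * 8 * 8 * 8 * 8 * 8 * 8 * 8 * raise_to(8, 0)
= 8 * 8 * 8 * 8 * 8 * 8 * 8 * 8 * 1
= 16777216

16777216


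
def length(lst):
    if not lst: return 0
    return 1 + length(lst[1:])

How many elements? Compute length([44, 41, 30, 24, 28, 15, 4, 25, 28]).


length([44, 41, 30, 24, 28, 15, 4, 25, 28]) = 1 + length([41, 30, 24, 28, 15, 4, 25, 28])
length([41, 30, 24, 28, 15, 4, 25, 28]) = 1 + length([30, 24, 28, 15, 4, 25, 28])
length([30, 24, 28, 15, 4, 25, 28]) = 1 + length([24, 28, 15, 4, 25, 28])
length([24, 28, 15, 4, 25, 28]) = 1 + length([28, 15, 4, 25, 28])
length([28, 15, 4, 25, 28]) = 1 + length([15, 4, 25, 28])
length([15, 4, 25, 28]) = 1 + length([4, 25, 28])
length([4, 25, 28]) = 1 + length([25, 28])
length([25, 28]) = 1 + length([28])
length([28]) = 1 + length([])
length([]) = 0  (base case)
Unwinding: 1 + 1 + 1 + 1 + 1 + 1 + 1 + 1 + 1 + 0 = 9

9


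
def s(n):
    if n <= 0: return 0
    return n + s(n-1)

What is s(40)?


s(40)
= 40 + 39 + 38 + 37 + 36 + 35 + 34 + 33 + 32 + 31 + 30 + 29 + 28 + 27 + 26 + 25 + 24 + 23 + 22 + 21 + 20 + 19 + 18 + 17 + 16 + 15 + 14 + 13 + 12 + 11 + 10 + 9 + 8 + 7 + 6 + 5 + 4 + 3 + 2 + 1 + s(0)
= 40 + 39 + 38 + 37 + 36 + 35 + 34 + 33 + 32 + 31 + 30 + 29 + 28 + 27 + 26 + 25 + 24 + 23 + 22 + 21 + 20 + 19 + 18 + 17 + 16 + 15 + 14 + 13 + 12 + 11 + 10 + 9 + 8 + 7 + 6 + 5 + 4 + 3 + 2 + 1 + 0
= 820

820


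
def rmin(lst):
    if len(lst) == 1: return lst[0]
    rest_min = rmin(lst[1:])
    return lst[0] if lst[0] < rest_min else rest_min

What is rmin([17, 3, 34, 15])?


rmin([17, 3, 34, 15]): compare 17 with rmin([3, 34, 15])
rmin([3, 34, 15]): compare 3 with rmin([34, 15])
rmin([34, 15]): compare 34 with rmin([15])
rmin([15]) = 15  (base case)
Compare 34 with 15 -> 15
Compare 3 with 15 -> 3
Compare 17 with 3 -> 3

3


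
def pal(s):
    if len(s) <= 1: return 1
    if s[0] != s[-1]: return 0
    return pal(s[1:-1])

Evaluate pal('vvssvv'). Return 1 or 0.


pal('vvssvv'): s[0]='v' == s[-1]='v' -> check pal('vssv')
pal('vssv'): s[0]='v' == s[-1]='v' -> check pal('ss')
pal('ss'): s[0]='s' == s[-1]='s' -> check pal('')
pal(''): len <= 1 -> return 1  (base case)
Result: 1 (palindrome)

1


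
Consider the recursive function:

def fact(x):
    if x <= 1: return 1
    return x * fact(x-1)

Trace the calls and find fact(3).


fact(3)
= 3 * fact(2)
= 3 * 2 * fact(1)
= 3 * 2 * 1
= 6

6


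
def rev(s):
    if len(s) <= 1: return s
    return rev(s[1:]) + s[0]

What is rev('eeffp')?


rev('eeffp') = rev('effp') + 'e'
rev('effp') = rev('ffp') + 'e'
rev('ffp') = rev('fp') + 'f'
rev('fp') = rev('p') + 'f'
rev('p') = 'p'  (base case)
Concatenating: 'p' + 'f' + 'f' + 'e' + 'e' = 'pffee'

pffee


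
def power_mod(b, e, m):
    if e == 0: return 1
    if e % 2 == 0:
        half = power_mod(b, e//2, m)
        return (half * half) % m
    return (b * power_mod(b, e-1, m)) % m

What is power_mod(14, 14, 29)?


power_mod(14, 14, 29): e is even, compute power_mod(14, 7, 29)
  power_mod(14, 7, 29): e is odd, compute power_mod(14, 6, 29)
    power_mod(14, 6, 29): e is even, compute power_mod(14, 3, 29)
      power_mod(14, 3, 29): e is odd, compute power_mod(14, 2, 29)
        power_mod(14, 2, 29): e is even, compute power_mod(14, 1, 29)
          power_mod(14, 1, 29): e is odd, compute power_mod(14, 0, 29)
          power_mod(14, 0, 29) = 1
          (14 * 1) % 29 = 14
        half=14, (14*14) % 29 = 22
      (14 * 22) % 29 = 18
    half=18, (18*18) % 29 = 5
  (14 * 5) % 29 = 12
half=12, (12*12) % 29 = 28

28


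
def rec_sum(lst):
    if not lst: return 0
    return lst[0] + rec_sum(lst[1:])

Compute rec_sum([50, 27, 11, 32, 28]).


rec_sum([50, 27, 11, 32, 28]) = 50 + rec_sum([27, 11, 32, 28])
rec_sum([27, 11, 32, 28]) = 27 + rec_sum([11, 32, 28])
rec_sum([11, 32, 28]) = 11 + rec_sum([32, 28])
rec_sum([32, 28]) = 32 + rec_sum([28])
rec_sum([28]) = 28 + rec_sum([])
rec_sum([]) = 0  (base case)
Total: 50 + 27 + 11 + 32 + 28 + 0 = 148

148


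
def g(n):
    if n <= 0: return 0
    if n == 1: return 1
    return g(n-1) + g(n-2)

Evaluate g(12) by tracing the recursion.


Computing g(12) bottom-up:
g(0) = 0
g(1) = 1
g(2) = g(1) + g(0) = 1 + 0 = 1
g(3) = g(2) + g(1) = 1 + 1 = 2
g(4) = g(3) + g(2) = 2 + 1 = 3
g(5) = g(4) + g(3) = 3 + 2 = 5
g(6) = g(5) + g(4) = 5 + 3 = 8
g(7) = g(6) + g(5) = 8 + 5 = 13
g(8) = g(7) + g(6) = 13 + 8 = 21
g(9) = g(8) + g(7) = 21 + 13 = 34
g(10) = g(9) + g(8) = 34 + 21 = 55
g(11) = g(10) + g(9) = 55 + 34 = 89
g(12) = g(11) + g(10) = 89 + 55 = 144

144


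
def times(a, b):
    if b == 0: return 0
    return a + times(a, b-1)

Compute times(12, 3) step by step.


times(12, 3) = 12 + times(12, 2)
times(12, 2) = 12 + times(12, 1)
times(12, 1) = 12 + times(12, 0)
times(12, 0) = 0  (base case)
Total: 12 + 12 + 12 + 0 = 36

36


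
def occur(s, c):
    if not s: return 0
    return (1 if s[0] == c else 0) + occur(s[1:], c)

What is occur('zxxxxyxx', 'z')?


s[0]='z' == 'z' -> 1
s[0]='x' != 'z' -> 0
s[0]='x' != 'z' -> 0
s[0]='x' != 'z' -> 0
s[0]='x' != 'z' -> 0
s[0]='y' != 'z' -> 0
s[0]='x' != 'z' -> 0
s[0]='x' != 'z' -> 0
Sum: 1 + 0 + 0 + 0 + 0 + 0 + 0 + 0 = 1

1


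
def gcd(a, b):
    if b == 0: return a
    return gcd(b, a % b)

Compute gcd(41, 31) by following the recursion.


gcd(41, 31) = gcd(31, 10)
gcd(31, 10) = gcd(10, 1)
gcd(10, 1) = gcd(1, 0)
gcd(1, 0) = 1  (base case)

1


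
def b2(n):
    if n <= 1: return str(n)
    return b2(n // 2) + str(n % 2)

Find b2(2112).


b2(2112) = b2(1056) + '0'
b2(1056) = b2(528) + '0'
b2(528) = b2(264) + '0'
b2(264) = b2(132) + '0'
b2(132) = b2(66) + '0'
b2(66) = b2(33) + '0'
b2(33) = b2(16) + '1'
b2(16) = b2(8) + '0'
b2(8) = b2(4) + '0'
b2(4) = b2(2) + '0'
b2(2) = b2(1) + '0'
b2(1) = '1'  (base case)
Concatenating: '1' + '0' + '0' + '0' + '0' + '1' + '0' + '0' + '0' + '0' + '0' + '0' = '100001000000'

100001000000


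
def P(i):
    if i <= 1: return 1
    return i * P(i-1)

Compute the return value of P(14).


P(14)
= 14 * P(13)
= 14 * 13 * P(12)
= 14 * 13 * 12 * P(11)
= 14 * 13 * 12 * 11 * P(10)
= 14 * 13 * 12 * 11 * 10 * P(9)
= 14 * 13 * 12 * 11 * 10 * 9 * P(8)
= 14 * 13 * 12 * 11 * 10 * 9 * 8 * P(7)
= 14 * 13 * 12 * 11 * 10 * 9 * 8 * 7 * P(6)
= 14 * 13 * 12 * 11 * 10 * 9 * 8 * 7 * 6 * P(5)
= 14 * 13 * 12 * 11 * 10 * 9 * 8 * 7 * 6 * 5 * P(4)
= 14 * 13 * 12 * 11 * 10 * 9 * 8 * 7 * 6 * 5 * 4 * P(3)
= 14 * 13 * 12 * 11 * 10 * 9 * 8 * 7 * 6 * 5 * 4 * 3 * P(2)
= 14 * 13 * 12 * 11 * 10 * 9 * 8 * 7 * 6 * 5 * 4 * 3 * 2 * P(1)
= 14 * 13 * 12 * 11 * 10 * 9 * 8 * 7 * 6 * 5 * 4 * 3 * 2 * 1
= 87178291200

87178291200


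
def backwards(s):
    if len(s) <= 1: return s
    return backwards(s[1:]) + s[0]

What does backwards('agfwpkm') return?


backwards('agfwpkm') = backwards('gfwpkm') + 'a'
backwards('gfwpkm') = backwards('fwpkm') + 'g'
backwards('fwpkm') = backwards('wpkm') + 'f'
backwards('wpkm') = backwards('pkm') + 'w'
backwards('pkm') = backwards('km') + 'p'
backwards('km') = backwards('m') + 'k'
backwards('m') = 'm'  (base case)
Concatenating: 'm' + 'k' + 'p' + 'w' + 'f' + 'g' + 'a' = 'mkpwfga'

mkpwfga


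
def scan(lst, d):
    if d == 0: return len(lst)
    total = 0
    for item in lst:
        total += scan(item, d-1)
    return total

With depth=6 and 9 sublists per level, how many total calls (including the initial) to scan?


At depth 0 (root): 1 call
At depth 1: each of 1 parents calls scan on 9 children = 9 calls
At depth 2: each of 9 parents calls scan on 9 children = 81 calls
At depth 3: each of 81 parents calls scan on 9 children = 729 calls
At depth 4: each of 729 parents calls scan on 9 children = 6561 calls
At depth 5: each of 6561 parents calls scan on 9 children = 59049 calls
At depth 6: each of 59049 parents calls scan on 9 children = 531441 calls
Total: 1 + 9 + 81 + 729 + 6561 + 59049 + 531441 = 597871

597871


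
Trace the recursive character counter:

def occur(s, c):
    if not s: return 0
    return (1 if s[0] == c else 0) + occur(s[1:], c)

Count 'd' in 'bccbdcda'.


s[0]='b' != 'd' -> 0
s[0]='c' != 'd' -> 0
s[0]='c' != 'd' -> 0
s[0]='b' != 'd' -> 0
s[0]='d' == 'd' -> 1
s[0]='c' != 'd' -> 0
s[0]='d' == 'd' -> 1
s[0]='a' != 'd' -> 0
Sum: 0 + 0 + 0 + 0 + 1 + 0 + 1 + 0 = 2

2


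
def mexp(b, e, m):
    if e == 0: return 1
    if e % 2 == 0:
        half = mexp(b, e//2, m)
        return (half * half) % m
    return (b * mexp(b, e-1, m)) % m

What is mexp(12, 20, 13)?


mexp(12, 20, 13): e is even, compute mexp(12, 10, 13)
  mexp(12, 10, 13): e is even, compute mexp(12, 5, 13)
    mexp(12, 5, 13): e is odd, compute mexp(12, 4, 13)
      mexp(12, 4, 13): e is even, compute mexp(12, 2, 13)
        mexp(12, 2, 13): e is even, compute mexp(12, 1, 13)
          mexp(12, 1, 13): e is odd, compute mexp(12, 0, 13)
          mexp(12, 0, 13) = 1
          (12 * 1) % 13 = 12
        half=12, (12*12) % 13 = 1
      half=1, (1*1) % 13 = 1
    (12 * 1) % 13 = 12
  half=12, (12*12) % 13 = 1
half=1, (1*1) % 13 = 1

1


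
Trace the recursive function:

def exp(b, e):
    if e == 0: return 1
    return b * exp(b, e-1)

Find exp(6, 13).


exp(6, 13)
= 6 * exp(6, 12)
= 6 * 6 * exp(6, 11)
= 6 * 6 * 6 * exp(6, 10)
= 6 * 6 * 6 * 6 * exp(6, 9)
= 6 * 6 * 6 * 6 * 6 * exp(6, 8)
= 6 * 6 * 6 * 6 * 6 * 6 * exp(6, 7)
= 6 * 6 * 6 * 6 * 6 * 6 * 6 * exp(6, 6)
= 6 * 6 * 6 * 6 * 6 * 6 * 6 * 6 * exp(6, 5)
= 6 * 6 * 6 * 6 * 6 * 6 * 6 * 6 * 6 * exp(6, 4)
= 6 * 6 * 6 * 6 * 6 * 6 * 6 * 6 * 6 * 6 * exp(6, 3)
= 6 * 6 * 6 * 6 * 6 * 6 * 6 * 6 * 6 * 6 * 6 * exp(6, 2)
= 6 * 6 * 6 * 6 * 6 * 6 * 6 * 6 * 6 * 6 * 6 * 6 * exp(6, 1)
= 6 * 6 * 6 * 6 * 6 * 6 * 6 * 6 * 6 * 6 * 6 * 6 * 6 * exp(6, 0)
= 6 * 6 * 6 * 6 * 6 * 6 * 6 * 6 * 6 * 6 * 6 * 6 * 6 * 1
= 13060694016

13060694016


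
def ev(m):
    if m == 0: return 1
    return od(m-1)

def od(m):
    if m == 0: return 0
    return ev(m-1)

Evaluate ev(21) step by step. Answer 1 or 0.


ev(21) = od(20)
od(20) = ev(19)
ev(19) = od(18)
od(18) = ev(17)
ev(17) = od(16)
od(16) = ev(15)
ev(15) = od(14)
od(14) = ev(13)
ev(13) = od(12)
od(12) = ev(11)
ev(11) = od(10)
od(10) = ev(9)
ev(9) = od(8)
od(8) = ev(7)
ev(7) = od(6)
od(6) = ev(5)
ev(5) = od(4)
od(4) = ev(3)
ev(3) = od(2)
od(2) = ev(1)
ev(1) = od(0)
od(0) = 0  (base case)
Result: 0

0


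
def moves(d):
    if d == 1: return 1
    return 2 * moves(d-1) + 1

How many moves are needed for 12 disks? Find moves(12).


moves(12) = 2 * moves(11) + 1
moves(11) = 2 * moves(10) + 1
moves(10) = 2 * moves(9) + 1
moves(9) = 2 * moves(8) + 1
moves(8) = 2 * moves(7) + 1
moves(7) = 2 * moves(6) + 1
moves(6) = 2 * moves(5) + 1
moves(5) = 2 * moves(4) + 1
moves(4) = 2 * moves(3) + 1
moves(3) = 2 * moves(2) + 1
moves(2) = 2 * moves(1) + 1
moves(1) = 1  (base case)
moves(2) = 2 * 1 + 1 = 3
moves(3) = 2 * 3 + 1 = 7
moves(4) = 2 * 7 + 1 = 15
moves(5) = 2 * 15 + 1 = 31
moves(6) = 2 * 31 + 1 = 63
moves(7) = 2 * 63 + 1 = 127
moves(8) = 2 * 127 + 1 = 255
moves(9) = 2 * 255 + 1 = 511
moves(10) = 2 * 511 + 1 = 1023
moves(11) = 2 * 1023 + 1 = 2047
moves(12) = 2 * 2047 + 1 = 4095

4095


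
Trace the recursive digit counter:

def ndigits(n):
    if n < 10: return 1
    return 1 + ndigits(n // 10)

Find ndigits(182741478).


ndigits(182741478) = 1 + ndigits(18274147)
ndigits(18274147) = 1 + ndigits(1827414)
ndigits(1827414) = 1 + ndigits(182741)
ndigits(182741) = 1 + ndigits(18274)
ndigits(18274) = 1 + ndigits(1827)
ndigits(1827) = 1 + ndigits(182)
ndigits(182) = 1 + ndigits(18)
ndigits(18) = 1 + ndigits(1)
ndigits(1) = 1  (base case: 1 < 10)
Unwinding: 1 + 1 + 1 + 1 + 1 + 1 + 1 + 1 + 1 = 9

9


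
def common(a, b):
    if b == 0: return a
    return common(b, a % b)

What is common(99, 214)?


common(99, 214) = common(214, 99)
common(214, 99) = common(99, 16)
common(99, 16) = common(16, 3)
common(16, 3) = common(3, 1)
common(3, 1) = common(1, 0)
common(1, 0) = 1  (base case)

1


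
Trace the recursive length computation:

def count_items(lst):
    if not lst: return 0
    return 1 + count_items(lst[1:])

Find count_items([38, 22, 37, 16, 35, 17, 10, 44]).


count_items([38, 22, 37, 16, 35, 17, 10, 44]) = 1 + count_items([22, 37, 16, 35, 17, 10, 44])
count_items([22, 37, 16, 35, 17, 10, 44]) = 1 + count_items([37, 16, 35, 17, 10, 44])
count_items([37, 16, 35, 17, 10, 44]) = 1 + count_items([16, 35, 17, 10, 44])
count_items([16, 35, 17, 10, 44]) = 1 + count_items([35, 17, 10, 44])
count_items([35, 17, 10, 44]) = 1 + count_items([17, 10, 44])
count_items([17, 10, 44]) = 1 + count_items([10, 44])
count_items([10, 44]) = 1 + count_items([44])
count_items([44]) = 1 + count_items([])
count_items([]) = 0  (base case)
Unwinding: 1 + 1 + 1 + 1 + 1 + 1 + 1 + 1 + 0 = 8

8


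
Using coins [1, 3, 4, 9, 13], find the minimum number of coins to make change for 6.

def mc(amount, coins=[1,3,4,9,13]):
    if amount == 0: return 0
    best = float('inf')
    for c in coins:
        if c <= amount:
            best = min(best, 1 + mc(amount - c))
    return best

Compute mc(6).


Building up with DP:
mc(0) = 0
mc(1) = min(1+mc(0)=1+0=1) = 1
mc(2) = min(1+mc(1)=1+1=2) = 2
mc(3) = min(1+mc(2)=1+2=3, 1+mc(0)=1+0=1) = 1
mc(4) = min(1+mc(3)=1+1=2, 1+mc(1)=1+1=2, 1+mc(0)=1+0=1) = 1
mc(5) = min(1+mc(4)=1+1=2, 1+mc(2)=1+2=3, 1+mc(1)=1+1=2) = 2
mc(6) = min(1+mc(5)=1+2=3, 1+mc(3)=1+1=2, 1+mc(2)=1+2=3) = 2

2


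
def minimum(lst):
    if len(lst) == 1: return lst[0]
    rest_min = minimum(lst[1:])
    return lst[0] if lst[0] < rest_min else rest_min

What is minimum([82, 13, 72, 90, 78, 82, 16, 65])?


minimum([82, 13, 72, 90, 78, 82, 16, 65]): compare 82 with minimum([13, 72, 90, 78, 82, 16, 65])
minimum([13, 72, 90, 78, 82, 16, 65]): compare 13 with minimum([72, 90, 78, 82, 16, 65])
minimum([72, 90, 78, 82, 16, 65]): compare 72 with minimum([90, 78, 82, 16, 65])
minimum([90, 78, 82, 16, 65]): compare 90 with minimum([78, 82, 16, 65])
minimum([78, 82, 16, 65]): compare 78 with minimum([82, 16, 65])
minimum([82, 16, 65]): compare 82 with minimum([16, 65])
minimum([16, 65]): compare 16 with minimum([65])
minimum([65]) = 65  (base case)
Compare 16 with 65 -> 16
Compare 82 with 16 -> 16
Compare 78 with 16 -> 16
Compare 90 with 16 -> 16
Compare 72 with 16 -> 16
Compare 13 with 16 -> 13
Compare 82 with 13 -> 13

13


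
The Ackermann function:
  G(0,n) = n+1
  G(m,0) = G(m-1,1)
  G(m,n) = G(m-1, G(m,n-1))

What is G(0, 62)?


G(0, 62) = 63
Result: G(0, 62) = 63

63


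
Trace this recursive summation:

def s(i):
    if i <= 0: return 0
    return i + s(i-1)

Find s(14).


s(14)
= 14 + 13 + 12 + 11 + 10 + 9 + 8 + 7 + 6 + 5 + 4 + 3 + 2 + 1 + s(0)
= 14 + 13 + 12 + 11 + 10 + 9 + 8 + 7 + 6 + 5 + 4 + 3 + 2 + 1 + 0
= 105

105


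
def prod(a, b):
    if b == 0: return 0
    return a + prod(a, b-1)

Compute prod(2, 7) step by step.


prod(2, 7) = 2 + prod(2, 6)
prod(2, 6) = 2 + prod(2, 5)
prod(2, 5) = 2 + prod(2, 4)
prod(2, 4) = 2 + prod(2, 3)
prod(2, 3) = 2 + prod(2, 2)
prod(2, 2) = 2 + prod(2, 1)
prod(2, 1) = 2 + prod(2, 0)
prod(2, 0) = 0  (base case)
Total: 2 + 2 + 2 + 2 + 2 + 2 + 2 + 0 = 14

14


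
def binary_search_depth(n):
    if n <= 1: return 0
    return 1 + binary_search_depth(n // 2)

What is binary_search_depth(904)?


904 / 2 = 452
452 / 2 = 226
226 / 2 = 113
113 / 2 = 56
56 / 2 = 28
28 / 2 = 14
14 / 2 = 7
7 / 2 = 3
3 / 2 = 1
Reached 1 after 9 halvings

9


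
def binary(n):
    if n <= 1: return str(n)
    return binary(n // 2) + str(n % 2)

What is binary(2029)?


binary(2029) = binary(1014) + '1'
binary(1014) = binary(507) + '0'
binary(507) = binary(253) + '1'
binary(253) = binary(126) + '1'
binary(126) = binary(63) + '0'
binary(63) = binary(31) + '1'
binary(31) = binary(15) + '1'
binary(15) = binary(7) + '1'
binary(7) = binary(3) + '1'
binary(3) = binary(1) + '1'
binary(1) = '1'  (base case)
Concatenating: '1' + '1' + '1' + '1' + '1' + '1' + '0' + '1' + '1' + '0' + '1' = '11111101101'

11111101101


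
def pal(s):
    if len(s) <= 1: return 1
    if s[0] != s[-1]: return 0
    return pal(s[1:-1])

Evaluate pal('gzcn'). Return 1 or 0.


pal('gzcn'): s[0]='g' != s[-1]='n' -> return 0
Result: 0 (not a palindrome)

0


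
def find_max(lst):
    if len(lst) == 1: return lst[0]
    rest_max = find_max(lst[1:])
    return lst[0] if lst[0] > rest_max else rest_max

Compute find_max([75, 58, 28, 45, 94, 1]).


find_max([75, 58, 28, 45, 94, 1]): compare 75 with find_max([58, 28, 45, 94, 1])
find_max([58, 28, 45, 94, 1]): compare 58 with find_max([28, 45, 94, 1])
find_max([28, 45, 94, 1]): compare 28 with find_max([45, 94, 1])
find_max([45, 94, 1]): compare 45 with find_max([94, 1])
find_max([94, 1]): compare 94 with find_max([1])
find_max([1]) = 1  (base case)
Compare 94 with 1 -> 94
Compare 45 with 94 -> 94
Compare 28 with 94 -> 94
Compare 58 with 94 -> 94
Compare 75 with 94 -> 94

94


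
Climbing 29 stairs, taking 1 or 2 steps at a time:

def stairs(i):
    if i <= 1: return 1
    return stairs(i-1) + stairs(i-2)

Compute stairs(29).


Building up from base cases:
stairs(0) = 1
stairs(1) = 1
stairs(2) = stairs(1) + stairs(0) = 1 + 1 = 2
stairs(3) = stairs(2) + stairs(1) = 2 + 1 = 3
stairs(4) = stairs(3) + stairs(2) = 3 + 2 = 5
stairs(5) = stairs(4) + stairs(3) = 5 + 3 = 8
stairs(6) = stairs(5) + stairs(4) = 8 + 5 = 13
stairs(7) = stairs(6) + stairs(5) = 13 + 8 = 21
stairs(8) = stairs(7) + stairs(6) = 21 + 13 = 34
stairs(9) = stairs(8) + stairs(7) = 34 + 21 = 55
stairs(10) = stairs(9) + stairs(8) = 55 + 34 = 89
stairs(11) = stairs(10) + stairs(9) = 89 + 55 = 144
stairs(12) = stairs(11) + stairs(10) = 144 + 89 = 233
stairs(13) = stairs(12) + stairs(11) = 233 + 144 = 377
stairs(14) = stairs(13) + stairs(12) = 377 + 233 = 610
stairs(15) = stairs(14) + stairs(13) = 610 + 377 = 987
stairs(16) = stairs(15) + stairs(14) = 987 + 610 = 1597
stairs(17) = stairs(16) + stairs(15) = 1597 + 987 = 2584
stairs(18) = stairs(17) + stairs(16) = 2584 + 1597 = 4181
stairs(19) = stairs(18) + stairs(17) = 4181 + 2584 = 6765
stairs(20) = stairs(19) + stairs(18) = 6765 + 4181 = 10946
stairs(21) = stairs(20) + stairs(19) = 10946 + 6765 = 17711
stairs(22) = stairs(21) + stairs(20) = 17711 + 10946 = 28657
stairs(23) = stairs(22) + stairs(21) = 28657 + 17711 = 46368
stairs(24) = stairs(23) + stairs(22) = 46368 + 28657 = 75025
stairs(25) = stairs(24) + stairs(23) = 75025 + 46368 = 121393
stairs(26) = stairs(25) + stairs(24) = 121393 + 75025 = 196418
stairs(27) = stairs(26) + stairs(25) = 196418 + 121393 = 317811
stairs(28) = stairs(27) + stairs(26) = 317811 + 196418 = 514229
stairs(29) = stairs(28) + stairs(27) = 514229 + 317811 = 832040

832040


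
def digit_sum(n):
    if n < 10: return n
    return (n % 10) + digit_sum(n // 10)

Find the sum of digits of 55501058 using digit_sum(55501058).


digit_sum(55501058) = 8 + digit_sum(5550105)
digit_sum(5550105) = 5 + digit_sum(555010)
digit_sum(555010) = 0 + digit_sum(55501)
digit_sum(55501) = 1 + digit_sum(5550)
digit_sum(5550) = 0 + digit_sum(555)
digit_sum(555) = 5 + digit_sum(55)
digit_sum(55) = 5 + digit_sum(5)
digit_sum(5) = 5  (base case)
Total: 8 + 5 + 0 + 1 + 0 + 5 + 5 + 5 = 29

29


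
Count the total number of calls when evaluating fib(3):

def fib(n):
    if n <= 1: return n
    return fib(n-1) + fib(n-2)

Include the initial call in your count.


Let C(n) = total calls for fib(n)
C(0) = 1, C(1) = 1
C(2) = 1 + C(1) + C(0) = 1 + 1 + 1 = 3
C(3) = 1 + C(2) + C(1) = 1 + 3 + 1 = 5

5


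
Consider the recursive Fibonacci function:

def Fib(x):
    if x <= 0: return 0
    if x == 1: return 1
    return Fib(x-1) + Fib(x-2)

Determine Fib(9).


Computing Fib(9) bottom-up:
Fib(0) = 0
Fib(1) = 1
Fib(2) = Fib(1) + Fib(0) = 1 + 0 = 1
Fib(3) = Fib(2) + Fib(1) = 1 + 1 = 2
Fib(4) = Fib(3) + Fib(2) = 2 + 1 = 3
Fib(5) = Fib(4) + Fib(3) = 3 + 2 = 5
Fib(6) = Fib(5) + Fib(4) = 5 + 3 = 8
Fib(7) = Fib(6) + Fib(5) = 8 + 5 = 13
Fib(8) = Fib(7) + Fib(6) = 13 + 8 = 21
Fib(9) = Fib(8) + Fib(7) = 21 + 13 = 34

34


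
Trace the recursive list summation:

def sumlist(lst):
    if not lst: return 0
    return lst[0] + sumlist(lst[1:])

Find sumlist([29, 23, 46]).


sumlist([29, 23, 46]) = 29 + sumlist([23, 46])
sumlist([23, 46]) = 23 + sumlist([46])
sumlist([46]) = 46 + sumlist([])
sumlist([]) = 0  (base case)
Total: 29 + 23 + 46 + 0 = 98

98


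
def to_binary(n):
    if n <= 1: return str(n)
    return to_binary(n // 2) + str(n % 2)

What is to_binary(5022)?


to_binary(5022) = to_binary(2511) + '0'
to_binary(2511) = to_binary(1255) + '1'
to_binary(1255) = to_binary(627) + '1'
to_binary(627) = to_binary(313) + '1'
to_binary(313) = to_binary(156) + '1'
to_binary(156) = to_binary(78) + '0'
to_binary(78) = to_binary(39) + '0'
to_binary(39) = to_binary(19) + '1'
to_binary(19) = to_binary(9) + '1'
to_binary(9) = to_binary(4) + '1'
to_binary(4) = to_binary(2) + '0'
to_binary(2) = to_binary(1) + '0'
to_binary(1) = '1'  (base case)
Concatenating: '1' + '0' + '0' + '1' + '1' + '1' + '0' + '0' + '1' + '1' + '1' + '1' + '0' = '1001110011110'

1001110011110


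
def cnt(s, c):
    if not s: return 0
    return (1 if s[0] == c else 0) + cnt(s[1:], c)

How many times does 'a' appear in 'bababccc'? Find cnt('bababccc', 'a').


s[0]='b' != 'a' -> 0
s[0]='a' == 'a' -> 1
s[0]='b' != 'a' -> 0
s[0]='a' == 'a' -> 1
s[0]='b' != 'a' -> 0
s[0]='c' != 'a' -> 0
s[0]='c' != 'a' -> 0
s[0]='c' != 'a' -> 0
Sum: 0 + 1 + 0 + 1 + 0 + 0 + 0 + 0 = 2

2


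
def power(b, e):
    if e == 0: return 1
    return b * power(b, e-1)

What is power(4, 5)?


power(4, 5)
= 4 * power(4, 4)
= 4 * 4 * power(4, 3)
= 4 * 4 * 4 * power(4, 2)
= 4 * 4 * 4 * 4 * power(4, 1)
= 4 * 4 * 4 * 4 * 4 * power(4, 0)
= 4 * 4 * 4 * 4 * 4 * 1
= 1024

1024


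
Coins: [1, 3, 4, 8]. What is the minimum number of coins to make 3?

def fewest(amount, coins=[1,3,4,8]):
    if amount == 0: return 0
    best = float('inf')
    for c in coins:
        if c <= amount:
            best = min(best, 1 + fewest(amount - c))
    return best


Building up with DP:
fewest(0) = 0
fewest(1) = min(1+fewest(0)=1+0=1) = 1
fewest(2) = min(1+fewest(1)=1+1=2) = 2
fewest(3) = min(1+fewest(2)=1+2=3, 1+fewest(0)=1+0=1) = 1

1


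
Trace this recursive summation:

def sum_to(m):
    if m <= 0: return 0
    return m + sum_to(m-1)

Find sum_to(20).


sum_to(20)
= 20 + 19 + 18 + 17 + 16 + 15 + 14 + 13 + 12 + 11 + 10 + 9 + 8 + 7 + 6 + 5 + 4 + 3 + 2 + 1 + sum_to(0)
= 20 + 19 + 18 + 17 + 16 + 15 + 14 + 13 + 12 + 11 + 10 + 9 + 8 + 7 + 6 + 5 + 4 + 3 + 2 + 1 + 0
= 210

210


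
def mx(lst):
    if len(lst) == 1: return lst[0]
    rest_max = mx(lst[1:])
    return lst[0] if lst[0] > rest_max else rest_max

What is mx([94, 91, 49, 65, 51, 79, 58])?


mx([94, 91, 49, 65, 51, 79, 58]): compare 94 with mx([91, 49, 65, 51, 79, 58])
mx([91, 49, 65, 51, 79, 58]): compare 91 with mx([49, 65, 51, 79, 58])
mx([49, 65, 51, 79, 58]): compare 49 with mx([65, 51, 79, 58])
mx([65, 51, 79, 58]): compare 65 with mx([51, 79, 58])
mx([51, 79, 58]): compare 51 with mx([79, 58])
mx([79, 58]): compare 79 with mx([58])
mx([58]) = 58  (base case)
Compare 79 with 58 -> 79
Compare 51 with 79 -> 79
Compare 65 with 79 -> 79
Compare 49 with 79 -> 79
Compare 91 with 79 -> 91
Compare 94 with 91 -> 94

94


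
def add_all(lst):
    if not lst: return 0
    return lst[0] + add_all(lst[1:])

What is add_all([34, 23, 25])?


add_all([34, 23, 25]) = 34 + add_all([23, 25])
add_all([23, 25]) = 23 + add_all([25])
add_all([25]) = 25 + add_all([])
add_all([]) = 0  (base case)
Total: 34 + 23 + 25 + 0 = 82

82


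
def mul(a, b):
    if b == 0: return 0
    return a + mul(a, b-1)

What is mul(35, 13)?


mul(35, 13) = 35 + mul(35, 12)
mul(35, 12) = 35 + mul(35, 11)
mul(35, 11) = 35 + mul(35, 10)
mul(35, 10) = 35 + mul(35, 9)
mul(35, 9) = 35 + mul(35, 8)
mul(35, 8) = 35 + mul(35, 7)
mul(35, 7) = 35 + mul(35, 6)
mul(35, 6) = 35 + mul(35, 5)
mul(35, 5) = 35 + mul(35, 4)
mul(35, 4) = 35 + mul(35, 3)
mul(35, 3) = 35 + mul(35, 2)
mul(35, 2) = 35 + mul(35, 1)
mul(35, 1) = 35 + mul(35, 0)
mul(35, 0) = 0  (base case)
Total: 35 + 35 + 35 + 35 + 35 + 35 + 35 + 35 + 35 + 35 + 35 + 35 + 35 + 0 = 455

455


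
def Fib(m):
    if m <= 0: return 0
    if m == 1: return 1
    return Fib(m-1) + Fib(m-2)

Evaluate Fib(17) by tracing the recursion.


Computing Fib(17) bottom-up:
Fib(0) = 0
Fib(1) = 1
Fib(2) = Fib(1) + Fib(0) = 1 + 0 = 1
Fib(3) = Fib(2) + Fib(1) = 1 + 1 = 2
Fib(4) = Fib(3) + Fib(2) = 2 + 1 = 3
Fib(5) = Fib(4) + Fib(3) = 3 + 2 = 5
Fib(6) = Fib(5) + Fib(4) = 5 + 3 = 8
Fib(7) = Fib(6) + Fib(5) = 8 + 5 = 13
Fib(8) = Fib(7) + Fib(6) = 13 + 8 = 21
Fib(9) = Fib(8) + Fib(7) = 21 + 13 = 34
Fib(10) = Fib(9) + Fib(8) = 34 + 21 = 55
Fib(11) = Fib(10) + Fib(9) = 55 + 34 = 89
Fib(12) = Fib(11) + Fib(10) = 89 + 55 = 144
Fib(13) = Fib(12) + Fib(11) = 144 + 89 = 233
Fib(14) = Fib(13) + Fib(12) = 233 + 144 = 377
Fib(15) = Fib(14) + Fib(13) = 377 + 233 = 610
Fib(16) = Fib(15) + Fib(14) = 610 + 377 = 987
Fib(17) = Fib(16) + Fib(15) = 987 + 610 = 1597

1597


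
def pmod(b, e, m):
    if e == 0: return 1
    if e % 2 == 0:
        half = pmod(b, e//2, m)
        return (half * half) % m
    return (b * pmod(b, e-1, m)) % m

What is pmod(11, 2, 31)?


pmod(11, 2, 31): e is even, compute pmod(11, 1, 31)
  pmod(11, 1, 31): e is odd, compute pmod(11, 0, 31)
    pmod(11, 0, 31) = 1
  (11 * 1) % 31 = 11
half=11, (11*11) % 31 = 28

28


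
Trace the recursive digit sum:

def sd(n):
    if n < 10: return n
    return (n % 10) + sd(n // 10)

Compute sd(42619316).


sd(42619316) = 6 + sd(4261931)
sd(4261931) = 1 + sd(426193)
sd(426193) = 3 + sd(42619)
sd(42619) = 9 + sd(4261)
sd(4261) = 1 + sd(426)
sd(426) = 6 + sd(42)
sd(42) = 2 + sd(4)
sd(4) = 4  (base case)
Total: 6 + 1 + 3 + 9 + 1 + 6 + 2 + 4 = 32

32


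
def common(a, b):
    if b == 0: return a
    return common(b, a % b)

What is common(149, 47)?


common(149, 47) = common(47, 8)
common(47, 8) = common(8, 7)
common(8, 7) = common(7, 1)
common(7, 1) = common(1, 0)
common(1, 0) = 1  (base case)

1


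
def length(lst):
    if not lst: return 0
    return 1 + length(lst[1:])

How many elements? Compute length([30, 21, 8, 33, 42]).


length([30, 21, 8, 33, 42]) = 1 + length([21, 8, 33, 42])
length([21, 8, 33, 42]) = 1 + length([8, 33, 42])
length([8, 33, 42]) = 1 + length([33, 42])
length([33, 42]) = 1 + length([42])
length([42]) = 1 + length([])
length([]) = 0  (base case)
Unwinding: 1 + 1 + 1 + 1 + 1 + 0 = 5

5


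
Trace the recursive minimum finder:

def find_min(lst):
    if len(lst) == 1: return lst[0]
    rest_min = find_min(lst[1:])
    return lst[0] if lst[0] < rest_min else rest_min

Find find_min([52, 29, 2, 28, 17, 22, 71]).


find_min([52, 29, 2, 28, 17, 22, 71]): compare 52 with find_min([29, 2, 28, 17, 22, 71])
find_min([29, 2, 28, 17, 22, 71]): compare 29 with find_min([2, 28, 17, 22, 71])
find_min([2, 28, 17, 22, 71]): compare 2 with find_min([28, 17, 22, 71])
find_min([28, 17, 22, 71]): compare 28 with find_min([17, 22, 71])
find_min([17, 22, 71]): compare 17 with find_min([22, 71])
find_min([22, 71]): compare 22 with find_min([71])
find_min([71]) = 71  (base case)
Compare 22 with 71 -> 22
Compare 17 with 22 -> 17
Compare 28 with 17 -> 17
Compare 2 with 17 -> 2
Compare 29 with 2 -> 2
Compare 52 with 2 -> 2

2


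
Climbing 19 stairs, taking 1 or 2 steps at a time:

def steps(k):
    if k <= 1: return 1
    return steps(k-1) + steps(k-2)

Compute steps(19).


Building up from base cases:
steps(0) = 1
steps(1) = 1
steps(2) = steps(1) + steps(0) = 1 + 1 = 2
steps(3) = steps(2) + steps(1) = 2 + 1 = 3
steps(4) = steps(3) + steps(2) = 3 + 2 = 5
steps(5) = steps(4) + steps(3) = 5 + 3 = 8
steps(6) = steps(5) + steps(4) = 8 + 5 = 13
steps(7) = steps(6) + steps(5) = 13 + 8 = 21
steps(8) = steps(7) + steps(6) = 21 + 13 = 34
steps(9) = steps(8) + steps(7) = 34 + 21 = 55
steps(10) = steps(9) + steps(8) = 55 + 34 = 89
steps(11) = steps(10) + steps(9) = 89 + 55 = 144
steps(12) = steps(11) + steps(10) = 144 + 89 = 233
steps(13) = steps(12) + steps(11) = 233 + 144 = 377
steps(14) = steps(13) + steps(12) = 377 + 233 = 610
steps(15) = steps(14) + steps(13) = 610 + 377 = 987
steps(16) = steps(15) + steps(14) = 987 + 610 = 1597
steps(17) = steps(16) + steps(15) = 1597 + 987 = 2584
steps(18) = steps(17) + steps(16) = 2584 + 1597 = 4181
steps(19) = steps(18) + steps(17) = 4181 + 2584 = 6765

6765


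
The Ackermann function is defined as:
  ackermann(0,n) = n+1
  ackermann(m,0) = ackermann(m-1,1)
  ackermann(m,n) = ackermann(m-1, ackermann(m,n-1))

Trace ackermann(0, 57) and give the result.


ackermann(0, 57) = 58
Result: ackermann(0, 57) = 58

58


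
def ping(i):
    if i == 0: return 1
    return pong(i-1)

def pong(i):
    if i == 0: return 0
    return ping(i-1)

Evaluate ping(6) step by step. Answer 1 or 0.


ping(6) = pong(5)
pong(5) = ping(4)
ping(4) = pong(3)
pong(3) = ping(2)
ping(2) = pong(1)
pong(1) = ping(0)
ping(0) = 1  (base case)
Result: 1

1


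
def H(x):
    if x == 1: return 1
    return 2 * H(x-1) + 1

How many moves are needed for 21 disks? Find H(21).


H(21) = 2 * H(20) + 1
H(20) = 2 * H(19) + 1
H(19) = 2 * H(18) + 1
H(18) = 2 * H(17) + 1
H(17) = 2 * H(16) + 1
H(16) = 2 * H(15) + 1
H(15) = 2 * H(14) + 1
H(14) = 2 * H(13) + 1
H(13) = 2 * H(12) + 1
H(12) = 2 * H(11) + 1
H(11) = 2 * H(10) + 1
H(10) = 2 * H(9) + 1
H(9) = 2 * H(8) + 1
H(8) = 2 * H(7) + 1
H(7) = 2 * H(6) + 1
H(6) = 2 * H(5) + 1
H(5) = 2 * H(4) + 1
H(4) = 2 * H(3) + 1
H(3) = 2 * H(2) + 1
H(2) = 2 * H(1) + 1
H(1) = 1  (base case)
H(2) = 2 * 1 + 1 = 3
H(3) = 2 * 3 + 1 = 7
H(4) = 2 * 7 + 1 = 15
H(5) = 2 * 15 + 1 = 31
H(6) = 2 * 31 + 1 = 63
H(7) = 2 * 63 + 1 = 127
H(8) = 2 * 127 + 1 = 255
H(9) = 2 * 255 + 1 = 511
H(10) = 2 * 511 + 1 = 1023
H(11) = 2 * 1023 + 1 = 2047
H(12) = 2 * 2047 + 1 = 4095
H(13) = 2 * 4095 + 1 = 8191
H(14) = 2 * 8191 + 1 = 16383
H(15) = 2 * 16383 + 1 = 32767
H(16) = 2 * 32767 + 1 = 65535
H(17) = 2 * 65535 + 1 = 131071
H(18) = 2 * 131071 + 1 = 262143
H(19) = 2 * 262143 + 1 = 524287
H(20) = 2 * 524287 + 1 = 1048575
H(21) = 2 * 1048575 + 1 = 2097151

2097151


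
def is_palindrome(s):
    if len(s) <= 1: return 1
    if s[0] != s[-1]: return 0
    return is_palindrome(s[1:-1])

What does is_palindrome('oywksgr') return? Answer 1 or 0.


is_palindrome('oywksgr'): s[0]='o' != s[-1]='r' -> return 0
Result: 0 (not a palindrome)

0


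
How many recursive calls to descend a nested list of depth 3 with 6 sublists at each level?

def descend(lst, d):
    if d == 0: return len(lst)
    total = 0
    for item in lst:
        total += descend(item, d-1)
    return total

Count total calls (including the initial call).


At depth 0 (root): 1 call
At depth 1: each of 1 parents calls descend on 6 children = 6 calls
At depth 2: each of 6 parents calls descend on 6 children = 36 calls
At depth 3: each of 36 parents calls descend on 6 children = 216 calls
Total: 1 + 6 + 36 + 216 = 259

259


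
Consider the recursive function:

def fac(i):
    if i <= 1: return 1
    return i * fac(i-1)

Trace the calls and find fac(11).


fac(11)
= 11 * fac(10)
= 11 * 10 * fac(9)
= 11 * 10 * 9 * fac(8)
= 11 * 10 * 9 * 8 * fac(7)
= 11 * 10 * 9 * 8 * 7 * fac(6)
= 11 * 10 * 9 * 8 * 7 * 6 * fac(5)
= 11 * 10 * 9 * 8 * 7 * 6 * 5 * fac(4)
= 11 * 10 * 9 * 8 * 7 * 6 * 5 * 4 * fac(3)
= 11 * 10 * 9 * 8 * 7 * 6 * 5 * 4 * 3 * fac(2)
= 11 * 10 * 9 * 8 * 7 * 6 * 5 * 4 * 3 * 2 * fac(1)
= 11 * 10 * 9 * 8 * 7 * 6 * 5 * 4 * 3 * 2 * 1
= 39916800

39916800
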